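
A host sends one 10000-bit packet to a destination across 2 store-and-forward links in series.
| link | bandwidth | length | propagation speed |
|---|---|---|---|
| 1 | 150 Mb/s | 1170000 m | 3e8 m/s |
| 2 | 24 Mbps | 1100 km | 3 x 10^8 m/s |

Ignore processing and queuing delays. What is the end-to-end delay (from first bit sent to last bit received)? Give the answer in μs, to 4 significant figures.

Transmission delays (L/R per hop): 66.6667, 416.667 μs; sum = 483.333 μs.
Propagation delays (d/s per hop): 3900, 3666.67 μs; sum = 7566.67 μs.
End-to-end = 8050 μs.

8050 μs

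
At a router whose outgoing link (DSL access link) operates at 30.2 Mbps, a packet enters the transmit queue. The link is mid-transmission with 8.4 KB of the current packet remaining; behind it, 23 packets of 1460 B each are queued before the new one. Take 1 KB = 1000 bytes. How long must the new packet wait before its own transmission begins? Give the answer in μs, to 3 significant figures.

11100 μs

Each queued packet: L/R = 11680/30200000 = 386.755 μs.
23 queued → 8895.36 μs.
Plus remaining 67200 bits of current packet: 2225.17 μs.
Queuing delay = 11100 μs.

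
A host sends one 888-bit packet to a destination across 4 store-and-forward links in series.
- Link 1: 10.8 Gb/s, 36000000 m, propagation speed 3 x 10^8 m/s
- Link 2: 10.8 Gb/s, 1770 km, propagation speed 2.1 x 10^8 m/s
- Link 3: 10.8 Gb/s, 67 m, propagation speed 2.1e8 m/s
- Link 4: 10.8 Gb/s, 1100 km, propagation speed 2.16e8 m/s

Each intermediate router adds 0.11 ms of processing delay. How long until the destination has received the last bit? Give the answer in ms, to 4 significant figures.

Transmission delay per hop = L/R = 888/10800000000 = 8.22222e-05 ms; 4 hops → 0.000328889 ms.
Propagation delays (d/s per hop): 120, 8.42857, 0.000319048, 5.09259 ms; sum = 133.521 ms.
Processing at 3 router(s): 3 × 0.11 ms = 0.33 ms.
End-to-end = 133.9 ms.

133.9 ms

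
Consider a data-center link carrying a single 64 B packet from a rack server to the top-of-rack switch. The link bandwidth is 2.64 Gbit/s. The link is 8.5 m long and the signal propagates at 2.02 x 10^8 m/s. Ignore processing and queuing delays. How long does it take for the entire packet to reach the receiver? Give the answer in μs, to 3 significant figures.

L = 64 × 8 = 512 bits.
Transmission delay = L/R = 512 / 2640000000 = 0.193939 μs.
Propagation delay = d/s = 8.5 m / 202000000 m/s = 0.0420792 μs.
Total = 0.236 μs.

0.236 μs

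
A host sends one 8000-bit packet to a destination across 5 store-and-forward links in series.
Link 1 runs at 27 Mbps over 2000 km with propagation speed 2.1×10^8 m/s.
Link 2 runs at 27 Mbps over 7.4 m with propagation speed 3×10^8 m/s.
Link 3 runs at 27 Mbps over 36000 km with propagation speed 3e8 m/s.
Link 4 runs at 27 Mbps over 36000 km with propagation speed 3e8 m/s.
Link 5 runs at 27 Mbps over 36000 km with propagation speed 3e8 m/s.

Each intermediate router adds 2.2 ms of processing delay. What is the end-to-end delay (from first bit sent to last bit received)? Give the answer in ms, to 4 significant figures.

379.8 ms

Transmission delay per hop = L/R = 8000/27000000 = 0.296296 ms; 5 hops → 1.48148 ms.
Propagation delays (d/s per hop): 9.52381, 2.46667e-05, 120, 120, 120 ms; sum = 369.524 ms.
Processing at 4 router(s): 4 × 2.2 ms = 8.8 ms.
End-to-end = 379.8 ms.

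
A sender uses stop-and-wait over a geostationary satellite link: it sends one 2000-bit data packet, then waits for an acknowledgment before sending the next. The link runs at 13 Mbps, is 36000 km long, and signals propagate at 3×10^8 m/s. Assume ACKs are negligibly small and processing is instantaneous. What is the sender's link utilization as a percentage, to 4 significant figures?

0.06406 %

t_tx = L/R = 2000/13000000 = 0.000153846 s.
t_prop = 36000000/300000000 = 0.12 s; RTT = 0.24 s.
Cycle = t_tx + RTT = 0.240154 s.
Utilization = t_tx / cycle = 0.000153846/0.240154 = 0.06406 %.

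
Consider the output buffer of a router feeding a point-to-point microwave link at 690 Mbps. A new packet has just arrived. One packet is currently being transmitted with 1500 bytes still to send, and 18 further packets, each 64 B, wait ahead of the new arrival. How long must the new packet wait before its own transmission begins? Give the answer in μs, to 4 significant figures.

30.75 μs

Each queued packet: L/R = 512/690000000 = 0.742029 μs.
18 queued → 13.3565 μs.
Plus remaining 12000 bits of current packet: 17.3913 μs.
Queuing delay = 30.75 μs.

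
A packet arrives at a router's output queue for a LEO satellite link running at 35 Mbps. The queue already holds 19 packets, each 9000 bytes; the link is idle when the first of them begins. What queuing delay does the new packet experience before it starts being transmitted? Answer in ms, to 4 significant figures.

39.09 ms

Each queued packet: L/R = 72000/35000000 = 2.05714 ms.
19 queued → 39.0857 ms.
Queuing delay = 39.09 ms.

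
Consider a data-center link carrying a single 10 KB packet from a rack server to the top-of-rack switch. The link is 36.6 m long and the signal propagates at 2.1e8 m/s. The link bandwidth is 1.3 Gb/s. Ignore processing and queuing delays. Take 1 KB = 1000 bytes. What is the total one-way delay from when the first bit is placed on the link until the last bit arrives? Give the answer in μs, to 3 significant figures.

61.7 μs

L = 80000 bits.
Transmission delay = L/R = 80000 / 1300000000 = 61.5385 μs.
Propagation delay = d/s = 36.6 m / 210000000 m/s = 0.174286 μs.
Total = 61.7 μs.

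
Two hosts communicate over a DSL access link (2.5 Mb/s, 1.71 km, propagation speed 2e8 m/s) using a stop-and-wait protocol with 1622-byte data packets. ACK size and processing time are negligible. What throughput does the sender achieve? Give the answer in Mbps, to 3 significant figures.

t_tx = L/R = 12976/2500000 = 0.0051904 s.
t_prop = 1710/200000000 = 8.55e-06 s; RTT = 1.71e-05 s.
Cycle = t_tx + RTT = 0.0052075 s.
Throughput = L / cycle = 12976 / 0.0052075 = 2.49 Mbps.

2.49 Mbps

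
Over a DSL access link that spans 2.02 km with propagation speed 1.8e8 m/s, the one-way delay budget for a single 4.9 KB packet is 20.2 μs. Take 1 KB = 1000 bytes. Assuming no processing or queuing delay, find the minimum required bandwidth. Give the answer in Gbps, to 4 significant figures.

4.366 Gbps

L = 39200 bits.
Propagation delay = 2020 / 180000000 = 11.2222 μs.
Transmission budget = 20.2 − 11.2222 = 8.97778 μs.
R ≥ L / t_tx = 39200 bits / 8.97778e-06 s = 4.366 Gbps.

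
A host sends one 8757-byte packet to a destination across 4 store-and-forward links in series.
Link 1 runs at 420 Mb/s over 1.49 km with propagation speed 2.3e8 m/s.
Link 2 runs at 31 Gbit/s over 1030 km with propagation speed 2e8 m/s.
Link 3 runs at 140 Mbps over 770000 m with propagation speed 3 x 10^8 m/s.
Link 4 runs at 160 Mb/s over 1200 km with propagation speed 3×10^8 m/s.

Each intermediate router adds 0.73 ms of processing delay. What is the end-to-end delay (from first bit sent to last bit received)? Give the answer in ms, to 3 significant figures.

15.0 ms

L = 8757 × 8 = 70056 bits.
Transmission delays (L/R per hop): 0.1668, 0.00225987, 0.5004, 0.43785 ms; sum = 1.10731 ms.
Propagation delays (d/s per hop): 0.00647826, 5.15, 2.56667, 4 ms; sum = 11.7231 ms.
Processing at 3 router(s): 3 × 0.73 ms = 2.19 ms.
End-to-end = 15.0 ms.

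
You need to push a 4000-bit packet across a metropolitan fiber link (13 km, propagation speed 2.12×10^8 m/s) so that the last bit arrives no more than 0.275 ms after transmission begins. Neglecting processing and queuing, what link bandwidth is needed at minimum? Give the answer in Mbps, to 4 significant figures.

Propagation delay = 13000 / 212000000 = 0.0613208 ms.
Transmission budget = 0.275 − 0.0613208 = 0.213679 ms.
R ≥ L / t_tx = 4000 bits / 0.000213679 s = 18.72 Mbps.

18.72 Mbps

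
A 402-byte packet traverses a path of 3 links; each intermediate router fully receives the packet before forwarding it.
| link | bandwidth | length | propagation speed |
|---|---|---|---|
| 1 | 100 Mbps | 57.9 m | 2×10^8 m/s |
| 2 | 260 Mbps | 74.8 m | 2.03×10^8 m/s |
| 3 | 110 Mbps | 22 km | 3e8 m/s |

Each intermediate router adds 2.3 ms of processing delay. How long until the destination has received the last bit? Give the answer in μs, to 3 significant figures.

L = 402 × 8 = 3216 bits.
Transmission delays (L/R per hop): 32.16, 12.3692, 29.2364 μs; sum = 73.7656 μs.
Propagation delays (d/s per hop): 0.2895, 0.368473, 73.3333 μs; sum = 73.9913 μs.
Processing at 2 router(s): 2 × 2.3 ms = 4600 μs.
End-to-end = 4750 μs.

4750 μs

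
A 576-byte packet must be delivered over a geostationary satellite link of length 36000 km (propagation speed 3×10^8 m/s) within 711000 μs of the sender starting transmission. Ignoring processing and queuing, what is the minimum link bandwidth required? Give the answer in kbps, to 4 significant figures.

L = 4608 bits.
Propagation delay = 36000000 / 300000000 = 120000 μs.
Transmission budget = 711000 − 120000 = 591000 μs.
R ≥ L / t_tx = 4608 bits / 0.591 s = 7.797 kbps.

7.797 kbps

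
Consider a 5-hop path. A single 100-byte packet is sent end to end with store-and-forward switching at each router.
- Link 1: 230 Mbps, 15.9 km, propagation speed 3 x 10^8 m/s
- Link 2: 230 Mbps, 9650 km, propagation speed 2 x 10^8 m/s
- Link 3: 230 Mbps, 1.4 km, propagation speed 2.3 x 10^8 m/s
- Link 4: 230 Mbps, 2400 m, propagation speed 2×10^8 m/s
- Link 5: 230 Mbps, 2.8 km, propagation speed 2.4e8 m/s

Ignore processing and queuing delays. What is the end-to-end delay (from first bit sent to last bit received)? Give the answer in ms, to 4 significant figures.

48.35 ms

L = 100 × 8 = 800 bits.
Transmission delay per hop = L/R = 800/230000000 = 0.00347826 ms; 5 hops → 0.0173913 ms.
Propagation delays (d/s per hop): 0.053, 48.25, 0.00608696, 0.012, 0.0116667 ms; sum = 48.3328 ms.
End-to-end = 48.35 ms.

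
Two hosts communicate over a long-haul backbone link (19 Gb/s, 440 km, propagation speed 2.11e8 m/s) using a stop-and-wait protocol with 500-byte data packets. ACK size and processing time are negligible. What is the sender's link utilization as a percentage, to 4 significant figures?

0.005048 %

t_tx = L/R = 4000/19000000000 = 2.10526e-07 s.
t_prop = 440000/211000000 = 0.00208531 s; RTT = 0.00417062 s.
Cycle = t_tx + RTT = 0.00417083 s.
Utilization = t_tx / cycle = 2.10526e-07/0.00417083 = 0.005048 %.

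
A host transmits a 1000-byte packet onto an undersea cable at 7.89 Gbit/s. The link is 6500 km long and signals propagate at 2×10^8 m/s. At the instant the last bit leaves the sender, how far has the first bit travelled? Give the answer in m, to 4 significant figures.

202.8 m

t_tx = L/R = 8000/7890000000 = 1.01394e-06 s.
Distance = s × t_tx = 200000000 × 1.01394e-06 = 202.8 m.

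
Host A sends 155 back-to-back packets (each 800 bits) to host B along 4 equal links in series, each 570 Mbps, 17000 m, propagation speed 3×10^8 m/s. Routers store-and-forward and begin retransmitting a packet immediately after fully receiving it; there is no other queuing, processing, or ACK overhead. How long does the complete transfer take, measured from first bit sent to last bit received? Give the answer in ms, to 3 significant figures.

0.448 ms

Per-hop transmission t_tx = L/R = 800/570000000 = 0.00140351 ms.
Per-hop propagation t_prop = 17000/300000000 = 0.0566667 ms.
Pipeline fill: first packet needs 4·t_tx to clear all hops; remaining 154 packets each add one t_tx.
Total = (4+155-1)·t_tx + 4·t_prop = 158·0.00140351 + 4·0.0566667 = 0.448 ms.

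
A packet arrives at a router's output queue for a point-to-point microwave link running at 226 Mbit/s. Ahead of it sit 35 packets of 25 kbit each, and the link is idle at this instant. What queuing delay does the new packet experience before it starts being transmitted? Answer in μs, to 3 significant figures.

3870 μs

Each queued packet: L/R = 25000/226000000 = 110.619 μs.
35 queued → 3871.68 μs.
Queuing delay = 3870 μs.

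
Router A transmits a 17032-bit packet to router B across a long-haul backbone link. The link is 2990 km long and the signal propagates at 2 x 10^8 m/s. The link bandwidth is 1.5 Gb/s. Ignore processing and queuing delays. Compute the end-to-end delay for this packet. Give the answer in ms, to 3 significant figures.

Transmission delay = L/R = 17032 / 1500000000 = 0.0113547 ms.
Propagation delay = d/s = 2990000 m / 200000000 m/s = 14.95 ms.
Total = 15.0 ms.

15.0 ms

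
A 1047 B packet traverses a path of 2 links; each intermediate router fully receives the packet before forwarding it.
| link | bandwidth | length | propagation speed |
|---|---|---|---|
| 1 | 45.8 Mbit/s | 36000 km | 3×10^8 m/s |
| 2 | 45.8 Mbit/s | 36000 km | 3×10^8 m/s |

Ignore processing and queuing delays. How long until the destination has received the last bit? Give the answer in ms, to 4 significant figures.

L = 1047 × 8 = 8376 bits.
Transmission delay per hop = L/R = 8376/45800000 = 0.182882 ms; 2 hops → 0.365764 ms.
Propagation delays (d/s per hop): 120, 120 ms; sum = 240 ms.
End-to-end = 240.4 ms.

240.4 ms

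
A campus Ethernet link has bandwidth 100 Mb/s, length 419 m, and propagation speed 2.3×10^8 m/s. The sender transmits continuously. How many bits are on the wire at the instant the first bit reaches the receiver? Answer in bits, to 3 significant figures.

Propagation delay = 419 / 2.3e+08 = 1.82174e-06 s.
BDP = R × t_prop = 100000000 × 1.82174e-06 = 182.174 bits.

182 bits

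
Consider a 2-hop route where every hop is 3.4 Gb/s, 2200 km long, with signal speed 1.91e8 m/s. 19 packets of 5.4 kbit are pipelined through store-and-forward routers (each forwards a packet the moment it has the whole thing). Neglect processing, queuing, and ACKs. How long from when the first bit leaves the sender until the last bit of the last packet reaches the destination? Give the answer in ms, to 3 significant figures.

23.1 ms

Per-hop transmission t_tx = L/R = 5400/3400000000 = 0.00158824 ms.
Per-hop propagation t_prop = 2200000/191000000 = 11.5183 ms.
Pipeline fill: first packet needs 2·t_tx to clear all hops; remaining 18 packets each add one t_tx.
Total = (2+19-1)·t_tx + 2·t_prop = 20·0.00158824 + 2·11.5183 = 23.1 ms.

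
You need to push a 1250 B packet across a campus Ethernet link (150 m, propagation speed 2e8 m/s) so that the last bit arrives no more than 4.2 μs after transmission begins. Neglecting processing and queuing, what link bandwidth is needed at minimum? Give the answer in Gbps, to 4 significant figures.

2.899 Gbps

L = 10000 bits.
Propagation delay = 150 / 200000000 = 0.75 μs.
Transmission budget = 4.2 − 0.75 = 3.45 μs.
R ≥ L / t_tx = 10000 bits / 3.45e-06 s = 2.899 Gbps.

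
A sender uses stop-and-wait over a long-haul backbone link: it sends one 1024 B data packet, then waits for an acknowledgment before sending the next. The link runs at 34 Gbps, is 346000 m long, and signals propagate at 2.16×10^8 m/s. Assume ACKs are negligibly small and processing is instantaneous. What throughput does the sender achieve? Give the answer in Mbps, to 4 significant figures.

2.557 Mbps

t_tx = L/R = 8192/34000000000 = 2.40941e-07 s.
t_prop = 346000/216000000 = 0.00160185 s; RTT = 0.0032037 s.
Cycle = t_tx + RTT = 0.00320394 s.
Throughput = L / cycle = 8192 / 0.00320394 = 2.557 Mbps.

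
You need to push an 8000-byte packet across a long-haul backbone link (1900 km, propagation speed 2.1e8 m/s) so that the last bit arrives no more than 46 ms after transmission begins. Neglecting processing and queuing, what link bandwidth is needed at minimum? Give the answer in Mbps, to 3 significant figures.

1.73 Mbps

L = 64000 bits.
Propagation delay = 1900000 / 210000000 = 9.04762 ms.
Transmission budget = 46 − 9.04762 = 36.9524 ms.
R ≥ L / t_tx = 64000 bits / 0.0369524 s = 1.73 Mbps.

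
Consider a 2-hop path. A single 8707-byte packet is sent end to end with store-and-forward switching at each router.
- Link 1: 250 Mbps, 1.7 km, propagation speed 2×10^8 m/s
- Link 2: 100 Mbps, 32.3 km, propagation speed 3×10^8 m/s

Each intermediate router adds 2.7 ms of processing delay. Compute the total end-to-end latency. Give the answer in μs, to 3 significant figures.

L = 8707 × 8 = 69656 bits.
Transmission delays (L/R per hop): 278.624, 696.56 μs; sum = 975.184 μs.
Propagation delays (d/s per hop): 8.5, 107.667 μs; sum = 116.167 μs.
Processing at 1 router(s): 1 × 2.7 ms = 2700 μs.
End-to-end = 3790 μs.

3790 μs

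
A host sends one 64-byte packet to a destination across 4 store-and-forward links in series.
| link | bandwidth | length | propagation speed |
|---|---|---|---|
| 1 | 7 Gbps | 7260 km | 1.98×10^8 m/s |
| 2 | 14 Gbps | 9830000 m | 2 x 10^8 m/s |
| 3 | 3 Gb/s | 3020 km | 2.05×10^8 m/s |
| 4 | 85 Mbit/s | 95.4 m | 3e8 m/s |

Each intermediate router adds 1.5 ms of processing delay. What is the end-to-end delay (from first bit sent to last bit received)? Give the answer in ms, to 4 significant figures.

105.1 ms

L = 64 × 8 = 512 bits.
Transmission delays (L/R per hop): 7.31429e-05, 3.65714e-05, 0.000170667, 0.00602353 ms; sum = 0.00630391 ms.
Propagation delays (d/s per hop): 36.6667, 49.15, 14.7317, 0.000318 ms; sum = 100.549 ms.
Processing at 3 router(s): 3 × 1.5 ms = 4.5 ms.
End-to-end = 105.1 ms.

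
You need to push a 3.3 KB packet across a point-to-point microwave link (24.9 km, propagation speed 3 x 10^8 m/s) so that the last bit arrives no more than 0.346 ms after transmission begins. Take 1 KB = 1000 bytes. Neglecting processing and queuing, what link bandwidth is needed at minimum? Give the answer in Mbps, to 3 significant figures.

100 Mbps

L = 26400 bits.
Propagation delay = 24900 / 300000000 = 0.083 ms.
Transmission budget = 0.346 − 0.083 = 0.263 ms.
R ≥ L / t_tx = 26400 bits / 0.000263 s = 100 Mbps.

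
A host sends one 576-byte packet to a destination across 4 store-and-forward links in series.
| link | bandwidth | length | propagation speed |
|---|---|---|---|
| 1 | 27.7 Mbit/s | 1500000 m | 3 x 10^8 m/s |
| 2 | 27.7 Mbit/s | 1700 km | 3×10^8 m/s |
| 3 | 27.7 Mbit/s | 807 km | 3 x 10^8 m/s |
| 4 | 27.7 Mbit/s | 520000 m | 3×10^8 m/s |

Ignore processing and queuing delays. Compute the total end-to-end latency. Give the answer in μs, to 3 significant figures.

15800 μs

L = 576 × 8 = 4608 bits.
Transmission delay per hop = L/R = 4608/27700000 = 166.354 μs; 4 hops → 665.415 μs.
Propagation delays (d/s per hop): 5000, 5666.67, 2690, 1733.33 μs; sum = 15090 μs.
End-to-end = 15800 μs.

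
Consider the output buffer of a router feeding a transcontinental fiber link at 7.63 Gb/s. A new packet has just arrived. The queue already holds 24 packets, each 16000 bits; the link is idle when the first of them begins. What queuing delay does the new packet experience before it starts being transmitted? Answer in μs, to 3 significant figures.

50.3 μs

Each queued packet: L/R = 16000/7630000000 = 2.09699 μs.
24 queued → 50.3277 μs.
Queuing delay = 50.3 μs.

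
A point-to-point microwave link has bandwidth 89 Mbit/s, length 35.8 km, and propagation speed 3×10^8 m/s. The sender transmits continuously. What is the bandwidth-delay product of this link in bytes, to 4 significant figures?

1328 bytes

Propagation delay = 35800 / 300000000 = 0.000119333 s.
BDP = R × t_prop = 89000000 × 0.000119333 = 10620.7 bits.
In bytes: 10620.7/8 = 1328 bytes.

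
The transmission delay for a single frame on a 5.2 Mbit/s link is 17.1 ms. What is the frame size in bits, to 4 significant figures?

88920 bits

L = R × t_tx = 5200000 b/s × 0.0171 s = 88920 bits.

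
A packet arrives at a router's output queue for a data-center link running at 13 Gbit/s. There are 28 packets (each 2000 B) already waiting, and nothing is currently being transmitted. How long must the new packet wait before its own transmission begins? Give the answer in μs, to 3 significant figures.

Each queued packet: L/R = 16000/13000000000 = 1.23077 μs.
28 queued → 34.4615 μs.
Queuing delay = 34.5 μs.

34.5 μs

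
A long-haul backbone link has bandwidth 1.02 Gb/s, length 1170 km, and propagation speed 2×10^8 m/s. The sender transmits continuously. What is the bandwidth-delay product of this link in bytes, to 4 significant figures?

Propagation delay = 1170000 / 200000000 = 0.00585 s.
BDP = R × t_prop = 1020000000 × 0.00585 = 5967000 bits.
In bytes: 5967000/8 = 745900 bytes.

745900 bytes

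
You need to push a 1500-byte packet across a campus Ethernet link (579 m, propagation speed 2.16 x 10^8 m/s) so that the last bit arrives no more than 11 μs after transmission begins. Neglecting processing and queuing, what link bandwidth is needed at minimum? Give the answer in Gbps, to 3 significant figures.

1.44 Gbps

L = 12000 bits.
Propagation delay = 579 / 216000000 = 2.68056 μs.
Transmission budget = 11 − 2.68056 = 8.31944 μs.
R ≥ L / t_tx = 12000 bits / 8.31944e-06 s = 1.44 Gbps.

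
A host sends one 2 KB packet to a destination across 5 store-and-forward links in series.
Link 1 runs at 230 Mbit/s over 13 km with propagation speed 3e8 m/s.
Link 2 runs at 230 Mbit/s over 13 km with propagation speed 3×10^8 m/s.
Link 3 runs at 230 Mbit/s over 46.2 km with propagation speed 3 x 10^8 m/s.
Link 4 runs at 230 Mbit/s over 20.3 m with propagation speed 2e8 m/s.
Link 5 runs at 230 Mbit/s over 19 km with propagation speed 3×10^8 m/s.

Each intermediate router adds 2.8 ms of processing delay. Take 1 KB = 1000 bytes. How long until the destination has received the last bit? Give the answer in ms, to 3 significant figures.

L = 16000 bits.
Transmission delay per hop = L/R = 16000/230000000 = 0.0695652 ms; 5 hops → 0.347826 ms.
Propagation delays (d/s per hop): 0.0433333, 0.0433333, 0.154, 0.0001015, 0.0633333 ms; sum = 0.304102 ms.
Processing at 4 router(s): 4 × 2.8 ms = 11.2 ms.
End-to-end = 11.9 ms.

11.9 ms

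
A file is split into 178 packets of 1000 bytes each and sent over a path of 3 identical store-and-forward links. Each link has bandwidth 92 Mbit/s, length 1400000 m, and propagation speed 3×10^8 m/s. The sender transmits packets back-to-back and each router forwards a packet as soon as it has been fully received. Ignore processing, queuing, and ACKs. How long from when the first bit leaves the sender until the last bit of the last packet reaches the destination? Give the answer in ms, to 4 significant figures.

29.65 ms

Per-hop transmission t_tx = L/R = 8000/92000000 = 0.0869565 ms.
Per-hop propagation t_prop = 1400000/300000000 = 4.66667 ms.
Pipeline fill: first packet needs 3·t_tx to clear all hops; remaining 177 packets each add one t_tx.
Total = (3+178-1)·t_tx + 3·t_prop = 180·0.0869565 + 3·4.66667 = 29.65 ms.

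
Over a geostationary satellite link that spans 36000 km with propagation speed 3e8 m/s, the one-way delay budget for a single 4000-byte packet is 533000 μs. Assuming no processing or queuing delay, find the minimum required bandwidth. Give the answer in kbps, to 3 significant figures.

L = 32000 bits.
Propagation delay = 36000000 / 300000000 = 120000 μs.
Transmission budget = 533000 − 120000 = 413000 μs.
R ≥ L / t_tx = 32000 bits / 0.413 s = 77.5 kbps.

77.5 kbps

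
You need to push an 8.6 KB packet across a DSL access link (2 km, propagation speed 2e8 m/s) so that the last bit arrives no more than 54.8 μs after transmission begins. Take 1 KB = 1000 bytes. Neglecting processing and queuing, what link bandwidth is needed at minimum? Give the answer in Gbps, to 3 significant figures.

1.54 Gbps

L = 68800 bits.
Propagation delay = 2000 / 200000000 = 10 μs.
Transmission budget = 54.8 − 10 = 44.8 μs.
R ≥ L / t_tx = 68800 bits / 4.48e-05 s = 1.54 Gbps.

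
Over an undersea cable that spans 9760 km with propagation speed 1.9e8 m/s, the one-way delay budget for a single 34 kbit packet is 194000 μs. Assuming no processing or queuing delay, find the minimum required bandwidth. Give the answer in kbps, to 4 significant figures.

238.4 kbps

Propagation delay = 9760000 / 190000000 = 51368.4 μs.
Transmission budget = 194000 − 51368.4 = 142632 μs.
R ≥ L / t_tx = 34000 bits / 0.142632 s = 238.4 kbps.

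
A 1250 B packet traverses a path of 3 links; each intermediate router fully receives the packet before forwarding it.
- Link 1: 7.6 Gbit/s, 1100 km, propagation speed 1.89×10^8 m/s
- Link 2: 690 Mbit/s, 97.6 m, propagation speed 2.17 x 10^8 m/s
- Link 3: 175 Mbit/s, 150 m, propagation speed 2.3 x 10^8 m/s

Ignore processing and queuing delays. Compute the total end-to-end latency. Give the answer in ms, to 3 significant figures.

L = 1250 × 8 = 10000 bits.
Transmission delays (L/R per hop): 0.00131579, 0.0144928, 0.0571429 ms; sum = 0.0729514 ms.
Propagation delays (d/s per hop): 5.82011, 0.00044977, 0.000652174 ms; sum = 5.82121 ms.
End-to-end = 5.89 ms.

5.89 ms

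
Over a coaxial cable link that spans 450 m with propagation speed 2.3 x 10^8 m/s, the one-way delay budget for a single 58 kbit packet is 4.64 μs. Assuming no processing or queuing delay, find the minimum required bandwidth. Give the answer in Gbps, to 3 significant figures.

21.6 Gbps

Propagation delay = 450 / 2.3e+08 = 1.95652 μs.
Transmission budget = 4.64 − 1.95652 = 2.68348 μs.
R ≥ L / t_tx = 58000 bits / 2.68348e-06 s = 21.6 Gbps.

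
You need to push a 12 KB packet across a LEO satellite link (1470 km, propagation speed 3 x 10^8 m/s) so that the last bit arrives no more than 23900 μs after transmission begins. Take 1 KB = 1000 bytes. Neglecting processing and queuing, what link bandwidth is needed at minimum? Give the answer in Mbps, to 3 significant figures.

5.05 Mbps

L = 96000 bits.
Propagation delay = 1470000 / 300000000 = 4900 μs.
Transmission budget = 23900 − 4900 = 19000 μs.
R ≥ L / t_tx = 96000 bits / 0.019 s = 5.05 Mbps.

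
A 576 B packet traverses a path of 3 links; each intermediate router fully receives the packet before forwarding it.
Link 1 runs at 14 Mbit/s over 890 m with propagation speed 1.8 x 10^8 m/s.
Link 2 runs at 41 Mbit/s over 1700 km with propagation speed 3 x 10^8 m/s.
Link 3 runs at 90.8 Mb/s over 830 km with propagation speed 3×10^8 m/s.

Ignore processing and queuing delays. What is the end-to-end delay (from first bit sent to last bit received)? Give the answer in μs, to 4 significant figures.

8931 μs

L = 576 × 8 = 4608 bits.
Transmission delays (L/R per hop): 329.143, 112.39, 50.7489 μs; sum = 492.282 μs.
Propagation delays (d/s per hop): 4.94444, 5666.67, 2766.67 μs; sum = 8438.28 μs.
End-to-end = 8931 μs.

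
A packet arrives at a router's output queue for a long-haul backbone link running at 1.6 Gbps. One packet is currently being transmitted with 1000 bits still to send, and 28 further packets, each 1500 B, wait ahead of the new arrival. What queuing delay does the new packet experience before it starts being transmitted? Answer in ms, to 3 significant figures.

0.211 ms

Each queued packet: L/R = 12000/1600000000 = 0.0075 ms.
28 queued → 0.21 ms.
Plus remaining 1000 bits of current packet: 0.000625 ms.
Queuing delay = 0.211 ms.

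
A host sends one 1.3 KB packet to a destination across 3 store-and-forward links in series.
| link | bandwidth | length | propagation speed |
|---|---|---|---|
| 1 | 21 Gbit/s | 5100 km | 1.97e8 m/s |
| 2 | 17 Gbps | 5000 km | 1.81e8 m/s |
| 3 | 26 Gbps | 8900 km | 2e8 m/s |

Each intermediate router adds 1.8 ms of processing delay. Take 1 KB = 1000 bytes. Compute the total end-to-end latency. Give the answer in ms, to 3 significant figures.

L = 10400 bits.
Transmission delays (L/R per hop): 0.000495238, 0.000611765, 0.0004 ms; sum = 0.001507 ms.
Propagation delays (d/s per hop): 25.8883, 27.6243, 44.5 ms; sum = 98.0126 ms.
Processing at 2 router(s): 2 × 1.8 ms = 3.6 ms.
End-to-end = 102 ms.

102 ms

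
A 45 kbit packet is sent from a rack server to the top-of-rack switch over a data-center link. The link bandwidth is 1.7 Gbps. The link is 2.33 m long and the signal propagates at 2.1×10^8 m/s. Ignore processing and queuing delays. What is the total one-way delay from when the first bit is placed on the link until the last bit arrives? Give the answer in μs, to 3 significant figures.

L = 45000 bits.
Transmission delay = L/R = 45000 / 1700000000 = 26.4706 μs.
Propagation delay = d/s = 2.33 m / 210000000 m/s = 0.0110952 μs.
Total = 26.5 μs.

26.5 μs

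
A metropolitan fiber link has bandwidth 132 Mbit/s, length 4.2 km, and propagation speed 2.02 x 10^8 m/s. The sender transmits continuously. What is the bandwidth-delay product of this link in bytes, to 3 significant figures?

343 bytes

Propagation delay = 4200 / 202000000 = 2.07921e-05 s.
BDP = R × t_prop = 132000000 × 2.07921e-05 = 2744.55 bits.
In bytes: 2744.55/8 = 343 bytes.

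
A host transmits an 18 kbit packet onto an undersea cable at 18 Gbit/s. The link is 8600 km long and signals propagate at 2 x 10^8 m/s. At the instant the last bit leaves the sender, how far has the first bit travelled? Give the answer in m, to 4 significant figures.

t_tx = L/R = 18000/18000000000 = 1e-06 s.
Distance = s × t_tx = 200000000 × 1e-06 = 200.0 m.

200.0 m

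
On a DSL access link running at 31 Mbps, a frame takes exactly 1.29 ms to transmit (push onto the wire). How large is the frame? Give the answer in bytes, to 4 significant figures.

4999 bytes

L = R × t_tx = 31000000 b/s × 0.00129 s = 39990 bits.
In bytes: 39990 / 8 = 4999 bytes.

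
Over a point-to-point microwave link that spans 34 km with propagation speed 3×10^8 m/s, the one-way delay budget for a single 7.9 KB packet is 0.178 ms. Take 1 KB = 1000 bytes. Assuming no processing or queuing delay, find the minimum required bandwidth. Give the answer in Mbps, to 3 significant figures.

L = 63200 bits.
Propagation delay = 34000 / 300000000 = 0.113333 ms.
Transmission budget = 0.178 − 0.113333 = 0.0646667 ms.
R ≥ L / t_tx = 63200 bits / 6.46667e-05 s = 977 Mbps.

977 Mbps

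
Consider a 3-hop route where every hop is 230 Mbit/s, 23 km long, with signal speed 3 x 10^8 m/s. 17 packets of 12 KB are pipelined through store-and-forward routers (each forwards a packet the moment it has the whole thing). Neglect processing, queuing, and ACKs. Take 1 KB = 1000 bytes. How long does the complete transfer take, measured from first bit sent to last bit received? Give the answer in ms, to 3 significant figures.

Per-hop transmission t_tx = L/R = 96000/230000000 = 0.417391 ms.
Per-hop propagation t_prop = 23000/300000000 = 0.0766667 ms.
Pipeline fill: first packet needs 3·t_tx to clear all hops; remaining 16 packets each add one t_tx.
Total = (3+17-1)·t_tx + 3·t_prop = 19·0.417391 + 3·0.0766667 = 8.16 ms.

8.16 ms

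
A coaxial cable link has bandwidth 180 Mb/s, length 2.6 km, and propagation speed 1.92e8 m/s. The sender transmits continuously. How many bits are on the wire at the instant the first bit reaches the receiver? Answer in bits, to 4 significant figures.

Propagation delay = 2600 / 192000000 = 1.35417e-05 s.
BDP = R × t_prop = 180000000 × 1.35417e-05 = 2437.5 bits.

2438 bits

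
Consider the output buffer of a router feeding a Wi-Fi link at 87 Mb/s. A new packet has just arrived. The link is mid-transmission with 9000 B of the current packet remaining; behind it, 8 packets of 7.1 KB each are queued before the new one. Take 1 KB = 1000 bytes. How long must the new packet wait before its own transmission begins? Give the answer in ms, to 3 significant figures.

Each queued packet: L/R = 56800/87000000 = 0.652874 ms.
8 queued → 5.22299 ms.
Plus remaining 72000 bits of current packet: 0.827586 ms.
Queuing delay = 6.05 ms.

6.05 ms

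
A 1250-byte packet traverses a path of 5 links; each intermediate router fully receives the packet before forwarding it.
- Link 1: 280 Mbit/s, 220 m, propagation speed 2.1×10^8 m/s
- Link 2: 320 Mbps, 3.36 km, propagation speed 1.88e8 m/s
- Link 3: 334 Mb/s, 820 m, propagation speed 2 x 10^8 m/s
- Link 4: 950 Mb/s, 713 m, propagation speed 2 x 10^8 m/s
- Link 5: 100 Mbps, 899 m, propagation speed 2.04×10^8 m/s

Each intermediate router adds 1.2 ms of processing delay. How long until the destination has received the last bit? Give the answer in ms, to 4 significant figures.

5.038 ms

L = 1250 × 8 = 10000 bits.
Transmission delays (L/R per hop): 0.0357143, 0.03125, 0.0299401, 0.0105263, 0.1 ms; sum = 0.207431 ms.
Propagation delays (d/s per hop): 0.00104762, 0.0178723, 0.0041, 0.003565, 0.00440686 ms; sum = 0.0309918 ms.
Processing at 4 router(s): 4 × 1.2 ms = 4.8 ms.
End-to-end = 5.038 ms.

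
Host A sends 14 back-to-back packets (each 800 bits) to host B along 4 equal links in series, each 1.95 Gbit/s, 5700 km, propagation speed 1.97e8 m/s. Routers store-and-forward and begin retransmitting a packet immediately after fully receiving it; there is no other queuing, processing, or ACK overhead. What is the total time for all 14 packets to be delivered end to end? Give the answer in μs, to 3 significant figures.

116000 μs

Per-hop transmission t_tx = L/R = 800/1950000000 = 0.410256 μs.
Per-hop propagation t_prop = 5700000/197000000 = 28934 μs.
Pipeline fill: first packet needs 4·t_tx to clear all hops; remaining 13 packets each add one t_tx.
Total = (4+14-1)·t_tx + 4·t_prop = 17·0.410256 + 4·28934 = 116000 μs.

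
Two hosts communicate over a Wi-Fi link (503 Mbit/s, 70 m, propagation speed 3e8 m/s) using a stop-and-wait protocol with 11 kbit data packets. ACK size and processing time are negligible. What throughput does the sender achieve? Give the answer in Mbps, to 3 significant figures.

t_tx = L/R = 11000/503000000 = 2.18688e-05 s.
t_prop = 70/300000000 = 2.33333e-07 s; RTT = 4.66667e-07 s.
Cycle = t_tx + RTT = 2.23355e-05 s.
Throughput = L / cycle = 11000 / 2.23355e-05 = 492 Mbps.

492 Mbps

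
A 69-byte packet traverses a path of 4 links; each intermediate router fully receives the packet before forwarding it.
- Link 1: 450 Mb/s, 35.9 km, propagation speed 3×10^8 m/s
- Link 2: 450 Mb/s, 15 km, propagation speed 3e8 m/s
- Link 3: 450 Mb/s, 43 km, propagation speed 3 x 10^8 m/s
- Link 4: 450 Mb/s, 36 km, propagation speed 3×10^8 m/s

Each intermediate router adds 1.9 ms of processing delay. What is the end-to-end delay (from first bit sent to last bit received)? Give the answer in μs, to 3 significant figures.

6140 μs

L = 69 × 8 = 552 bits.
Transmission delay per hop = L/R = 552/450000000 = 1.22667 μs; 4 hops → 4.90667 μs.
Propagation delays (d/s per hop): 119.667, 50, 143.333, 120 μs; sum = 433 μs.
Processing at 3 router(s): 3 × 1.9 ms = 5700 μs.
End-to-end = 6140 μs.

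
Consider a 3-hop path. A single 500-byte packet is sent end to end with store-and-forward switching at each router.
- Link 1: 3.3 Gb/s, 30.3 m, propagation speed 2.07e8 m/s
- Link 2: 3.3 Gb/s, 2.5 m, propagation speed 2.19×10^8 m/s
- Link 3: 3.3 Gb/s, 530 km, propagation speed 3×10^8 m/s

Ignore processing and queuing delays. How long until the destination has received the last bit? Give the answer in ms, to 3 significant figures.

L = 500 × 8 = 4000 bits.
Transmission delay per hop = L/R = 4000/3300000000 = 0.00121212 ms; 3 hops → 0.00363636 ms.
Propagation delays (d/s per hop): 0.000146377, 1.14155e-05, 1.76667 ms; sum = 1.76682 ms.
End-to-end = 1.77 ms.

1.77 ms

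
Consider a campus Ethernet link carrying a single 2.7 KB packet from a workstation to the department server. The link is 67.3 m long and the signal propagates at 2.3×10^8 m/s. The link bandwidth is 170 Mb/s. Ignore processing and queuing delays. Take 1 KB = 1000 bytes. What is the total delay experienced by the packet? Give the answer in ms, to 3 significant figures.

0.127 ms

L = 21600 bits.
Transmission delay = L/R = 21600 / 170000000 = 0.127059 ms.
Propagation delay = d/s = 67.3 m / 2.3e+08 m/s = 0.000292609 ms.
Total = 0.127 ms.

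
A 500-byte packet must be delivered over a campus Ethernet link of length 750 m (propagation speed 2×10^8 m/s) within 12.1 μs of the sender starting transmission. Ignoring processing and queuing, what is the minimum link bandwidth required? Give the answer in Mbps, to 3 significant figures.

479 Mbps

L = 4000 bits.
Propagation delay = 750 / 200000000 = 3.75 μs.
Transmission budget = 12.1 − 3.75 = 8.35 μs.
R ≥ L / t_tx = 4000 bits / 8.35e-06 s = 479 Mbps.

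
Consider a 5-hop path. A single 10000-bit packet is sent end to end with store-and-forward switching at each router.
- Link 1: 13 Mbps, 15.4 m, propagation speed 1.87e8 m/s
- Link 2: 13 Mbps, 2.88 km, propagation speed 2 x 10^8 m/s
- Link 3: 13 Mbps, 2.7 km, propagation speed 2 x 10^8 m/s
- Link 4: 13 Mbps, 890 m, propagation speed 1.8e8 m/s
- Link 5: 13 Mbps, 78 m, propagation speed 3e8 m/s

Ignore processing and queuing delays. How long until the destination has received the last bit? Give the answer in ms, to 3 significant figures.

Transmission delay per hop = L/R = 10000/13000000 = 0.769231 ms; 5 hops → 3.84615 ms.
Propagation delays (d/s per hop): 8.23529e-05, 0.0144, 0.0135, 0.00494444, 0.00026 ms; sum = 0.0331868 ms.
End-to-end = 3.88 ms.

3.88 ms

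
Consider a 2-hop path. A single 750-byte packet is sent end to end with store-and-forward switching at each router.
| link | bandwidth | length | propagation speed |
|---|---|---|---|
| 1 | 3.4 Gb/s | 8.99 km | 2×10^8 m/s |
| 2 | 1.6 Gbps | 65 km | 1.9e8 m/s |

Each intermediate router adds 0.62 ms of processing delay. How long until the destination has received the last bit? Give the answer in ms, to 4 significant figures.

L = 750 × 8 = 6000 bits.
Transmission delays (L/R per hop): 0.00176471, 0.00375 ms; sum = 0.00551471 ms.
Propagation delays (d/s per hop): 0.04495, 0.342105 ms; sum = 0.387055 ms.
Processing at 1 router(s): 1 × 0.62 ms = 0.62 ms.
End-to-end = 1.013 ms.

1.013 ms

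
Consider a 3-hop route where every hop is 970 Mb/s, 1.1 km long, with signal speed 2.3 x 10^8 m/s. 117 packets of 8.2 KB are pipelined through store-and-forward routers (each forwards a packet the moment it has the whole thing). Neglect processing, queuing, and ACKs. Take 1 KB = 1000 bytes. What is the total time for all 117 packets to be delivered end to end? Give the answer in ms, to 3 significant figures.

8.06 ms

Per-hop transmission t_tx = L/R = 65600/970000000 = 0.0676289 ms.
Per-hop propagation t_prop = 1100/2.3e+08 = 0.00478261 ms.
Pipeline fill: first packet needs 3·t_tx to clear all hops; remaining 116 packets each add one t_tx.
Total = (3+117-1)·t_tx + 3·t_prop = 119·0.0676289 + 3·0.00478261 = 8.06 ms.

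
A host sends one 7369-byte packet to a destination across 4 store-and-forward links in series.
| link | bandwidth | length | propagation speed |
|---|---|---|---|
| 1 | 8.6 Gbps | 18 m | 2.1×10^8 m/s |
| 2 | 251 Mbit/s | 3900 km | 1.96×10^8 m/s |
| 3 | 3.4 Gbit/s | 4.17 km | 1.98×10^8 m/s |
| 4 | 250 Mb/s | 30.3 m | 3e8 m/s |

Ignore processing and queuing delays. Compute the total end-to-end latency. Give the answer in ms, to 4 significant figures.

L = 7369 × 8 = 58952 bits.
Transmission delays (L/R per hop): 0.00685488, 0.234869, 0.0173388, 0.235808 ms; sum = 0.49487 ms.
Propagation delays (d/s per hop): 8.57143e-05, 19.898, 0.0210606, 0.000101 ms; sum = 19.9192 ms.
End-to-end = 20.41 ms.

20.41 ms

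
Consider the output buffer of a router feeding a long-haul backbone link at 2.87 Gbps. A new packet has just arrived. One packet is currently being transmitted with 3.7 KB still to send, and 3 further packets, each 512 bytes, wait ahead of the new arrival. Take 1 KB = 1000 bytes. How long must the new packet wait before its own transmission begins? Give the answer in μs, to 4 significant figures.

Each queued packet: L/R = 4096/2870000000 = 1.42718 μs.
3 queued → 4.28153 μs.
Plus remaining 29600 bits of current packet: 10.3136 μs.
Queuing delay = 14.60 μs.

14.60 μs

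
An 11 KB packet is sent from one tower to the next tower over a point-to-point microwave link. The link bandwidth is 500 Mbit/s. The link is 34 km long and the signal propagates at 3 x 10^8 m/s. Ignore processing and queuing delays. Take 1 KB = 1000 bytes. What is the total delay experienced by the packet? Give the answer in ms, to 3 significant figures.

0.289 ms

L = 88000 bits.
Transmission delay = L/R = 88000 / 500000000 = 0.176 ms.
Propagation delay = d/s = 34000 m / 300000000 m/s = 0.113333 ms.
Total = 0.289 ms.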